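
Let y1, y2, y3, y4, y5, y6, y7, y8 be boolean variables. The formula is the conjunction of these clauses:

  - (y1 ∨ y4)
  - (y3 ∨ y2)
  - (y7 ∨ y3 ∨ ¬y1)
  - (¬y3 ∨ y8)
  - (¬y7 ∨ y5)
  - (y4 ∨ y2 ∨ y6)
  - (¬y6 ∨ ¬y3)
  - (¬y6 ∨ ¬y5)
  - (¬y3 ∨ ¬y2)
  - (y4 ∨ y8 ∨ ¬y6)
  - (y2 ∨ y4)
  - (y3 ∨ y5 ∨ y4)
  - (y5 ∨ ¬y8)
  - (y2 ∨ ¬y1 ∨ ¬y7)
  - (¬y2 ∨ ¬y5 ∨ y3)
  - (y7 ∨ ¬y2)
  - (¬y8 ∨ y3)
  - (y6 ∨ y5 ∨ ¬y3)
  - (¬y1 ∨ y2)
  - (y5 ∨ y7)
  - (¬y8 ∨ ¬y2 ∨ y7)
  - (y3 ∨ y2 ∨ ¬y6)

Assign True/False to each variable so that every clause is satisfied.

y1=False, y2=False, y3=True, y4=True, y5=True, y6=False, y7=True, y8=True

Check each clause:
  1. (y4 ∨ y1) — y4 is true.
  2. (y2 ∨ y3) — y3 is true.
  3. (¬y1 ∨ y3 ∨ y7) — y3 is true.
  4. (¬y3 ∨ y8) — y8 is true.
  5. (y5 ∨ ¬y7) — y5 is true.
  6. (y4 ∨ y6 ∨ y2) — y4 is true.
  7. (¬y3 ∨ ¬y6) — ¬y6 is true.
  8. (¬y5 ∨ ¬y6) — ¬y6 is true.
  9. (¬y3 ∨ ¬y2) — ¬y2 is true.
  10. (y8 ∨ y4 ∨ ¬y6) — y8 is true.
  11. (y2 ∨ y4) — y4 is true.
  12. (y4 ∨ y3 ∨ y5) — y3 is true.
  13. (y5 ∨ ¬y8) — y5 is true.
  14. (¬y7 ∨ y2 ∨ ¬y1) — ¬y1 is true.
  15. (¬y2 ∨ y3 ∨ ¬y5) — y3 is true.
  16. (y7 ∨ ¬y2) — ¬y2 is true.
  17. (y3 ∨ ¬y8) — y3 is true.
  18. (y6 ∨ y5 ∨ ¬y3) — y5 is true.
  19. (¬y1 ∨ y2) — ¬y1 is true.
  20. (y5 ∨ y7) — y5 is true.
  21. (y7 ∨ ¬y2 ∨ ¬y8) — ¬y2 is true.
  22. (¬y6 ∨ y3 ∨ y2) — ¬y6 is true.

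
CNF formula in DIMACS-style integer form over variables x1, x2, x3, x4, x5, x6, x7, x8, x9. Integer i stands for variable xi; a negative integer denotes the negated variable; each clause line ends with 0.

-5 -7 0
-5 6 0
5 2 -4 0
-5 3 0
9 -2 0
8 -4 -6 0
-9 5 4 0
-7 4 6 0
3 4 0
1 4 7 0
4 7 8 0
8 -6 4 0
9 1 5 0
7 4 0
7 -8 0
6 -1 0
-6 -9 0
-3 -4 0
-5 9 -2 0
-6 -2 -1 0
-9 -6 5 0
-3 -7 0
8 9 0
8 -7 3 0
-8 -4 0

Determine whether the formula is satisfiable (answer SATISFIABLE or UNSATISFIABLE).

SATISFIABLE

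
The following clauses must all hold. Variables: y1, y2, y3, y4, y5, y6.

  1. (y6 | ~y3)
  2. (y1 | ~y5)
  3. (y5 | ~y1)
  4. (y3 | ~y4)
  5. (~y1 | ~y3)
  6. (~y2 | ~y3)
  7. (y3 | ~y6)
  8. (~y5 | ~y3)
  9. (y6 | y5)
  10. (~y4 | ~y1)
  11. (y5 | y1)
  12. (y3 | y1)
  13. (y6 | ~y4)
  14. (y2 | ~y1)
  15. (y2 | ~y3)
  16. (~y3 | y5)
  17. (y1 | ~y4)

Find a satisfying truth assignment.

y1=True, y2=True, y3=False, y4=False, y5=True, y6=False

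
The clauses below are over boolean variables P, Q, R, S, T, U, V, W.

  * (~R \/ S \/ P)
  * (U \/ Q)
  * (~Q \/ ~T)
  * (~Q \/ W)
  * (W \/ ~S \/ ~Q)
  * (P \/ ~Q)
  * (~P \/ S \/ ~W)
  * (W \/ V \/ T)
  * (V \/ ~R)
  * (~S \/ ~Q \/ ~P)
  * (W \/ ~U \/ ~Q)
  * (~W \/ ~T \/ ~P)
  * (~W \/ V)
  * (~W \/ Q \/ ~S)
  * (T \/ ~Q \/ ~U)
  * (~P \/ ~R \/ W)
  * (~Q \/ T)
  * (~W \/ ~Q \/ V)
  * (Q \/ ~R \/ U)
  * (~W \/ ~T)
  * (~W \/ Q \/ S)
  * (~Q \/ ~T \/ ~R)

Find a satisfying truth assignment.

P = False, Q = False, R = False, S = True, T = True, U = True, V = True, W = False

Pure literal: R appears only negated; assign R = False.
V occurs only positively in the remaining clauses — set V = True.
Try P = False.
  then Q is forced to False.
  then U is forced to True.
The remaining clauses are satisfied by S = True, T = True, W = False.
Every clause has at least one true literal under this assignment.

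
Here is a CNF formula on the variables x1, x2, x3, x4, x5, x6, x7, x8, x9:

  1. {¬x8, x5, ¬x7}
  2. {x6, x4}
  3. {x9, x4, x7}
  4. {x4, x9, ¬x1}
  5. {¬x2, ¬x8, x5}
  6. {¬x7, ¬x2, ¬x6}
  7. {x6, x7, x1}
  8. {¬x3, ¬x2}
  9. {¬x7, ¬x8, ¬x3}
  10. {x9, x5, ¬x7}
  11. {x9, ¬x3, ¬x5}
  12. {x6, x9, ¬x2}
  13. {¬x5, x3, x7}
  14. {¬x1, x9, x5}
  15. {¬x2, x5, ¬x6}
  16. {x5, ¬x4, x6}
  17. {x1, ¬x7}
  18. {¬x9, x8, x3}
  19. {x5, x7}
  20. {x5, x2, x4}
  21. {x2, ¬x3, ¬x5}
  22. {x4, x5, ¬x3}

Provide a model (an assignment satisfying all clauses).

x1 = True, x2 = False, x3 = False, x4 = True, x5 = True, x6 = False, x7 = True, x8 = False, x9 = False

Set x1 = True and propagate.
Try x2 = False.
Try x3 = False.
For the remaining variables, x4 = True, x5 = True, x6 = False, x7 = True, x8 = False, x9 = False works.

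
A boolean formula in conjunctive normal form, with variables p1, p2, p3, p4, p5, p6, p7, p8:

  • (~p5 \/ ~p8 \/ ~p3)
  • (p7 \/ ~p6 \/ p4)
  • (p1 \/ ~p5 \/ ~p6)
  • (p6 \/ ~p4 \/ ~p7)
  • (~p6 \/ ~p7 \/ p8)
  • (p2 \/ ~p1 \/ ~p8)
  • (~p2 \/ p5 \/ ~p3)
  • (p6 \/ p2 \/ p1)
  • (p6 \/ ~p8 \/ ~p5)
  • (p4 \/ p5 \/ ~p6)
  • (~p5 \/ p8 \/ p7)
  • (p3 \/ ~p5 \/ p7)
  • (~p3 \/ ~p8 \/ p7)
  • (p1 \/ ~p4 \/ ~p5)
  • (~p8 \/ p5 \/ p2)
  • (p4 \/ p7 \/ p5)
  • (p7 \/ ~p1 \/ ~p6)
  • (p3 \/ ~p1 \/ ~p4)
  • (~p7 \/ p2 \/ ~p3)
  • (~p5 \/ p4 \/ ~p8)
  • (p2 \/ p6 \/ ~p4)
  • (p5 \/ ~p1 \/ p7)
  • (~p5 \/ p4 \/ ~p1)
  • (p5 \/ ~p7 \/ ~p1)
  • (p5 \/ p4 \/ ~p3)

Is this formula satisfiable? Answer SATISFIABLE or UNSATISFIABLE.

Set p1 = False and propagate.
The remaining clauses are satisfied by p2 = True, p3 = True, p4 = False, p5 = True, p6 = False, p7 = True, p8 = False.
So p1=F, p2=T, p3=T, p4=F, p5=T, p6=F, p7=T, p8=F is a satisfying assignment.

SATISFIABLE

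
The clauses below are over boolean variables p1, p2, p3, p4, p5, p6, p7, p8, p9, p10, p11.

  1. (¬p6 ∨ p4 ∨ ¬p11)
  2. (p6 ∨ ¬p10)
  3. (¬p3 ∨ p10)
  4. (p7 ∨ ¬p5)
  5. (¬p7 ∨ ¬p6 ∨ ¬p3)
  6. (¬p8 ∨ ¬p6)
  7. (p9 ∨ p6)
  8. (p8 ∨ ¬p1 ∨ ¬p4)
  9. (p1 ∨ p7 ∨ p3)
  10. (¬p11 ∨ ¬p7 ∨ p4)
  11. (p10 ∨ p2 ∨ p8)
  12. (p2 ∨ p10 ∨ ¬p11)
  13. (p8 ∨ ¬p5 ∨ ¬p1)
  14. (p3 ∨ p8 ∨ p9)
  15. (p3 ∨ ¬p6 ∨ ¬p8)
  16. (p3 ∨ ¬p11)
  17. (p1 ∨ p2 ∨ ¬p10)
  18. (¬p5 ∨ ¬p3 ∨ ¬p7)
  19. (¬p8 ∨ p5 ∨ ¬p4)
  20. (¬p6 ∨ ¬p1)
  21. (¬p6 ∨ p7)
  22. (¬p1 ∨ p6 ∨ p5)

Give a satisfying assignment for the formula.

p2 occurs only positively in the remaining clauses — set p2 = True.
p9 occurs only positively in the remaining clauses — set p9 = True.
Branch on p1: take p1 = False.
Try p3 = False.
  then p7 is forced to True.
  then p11 is forced to False.
Set p4 = True and propagate.
The remaining clauses are satisfied by p5 = True, p6 = False, p8 = True, p10 = False.
Every clause has at least one true literal under this assignment.

p1 = F, p2 = T, p3 = F, p4 = T, p5 = T, p6 = F, p7 = T, p8 = T, p9 = T, p10 = F, p11 = F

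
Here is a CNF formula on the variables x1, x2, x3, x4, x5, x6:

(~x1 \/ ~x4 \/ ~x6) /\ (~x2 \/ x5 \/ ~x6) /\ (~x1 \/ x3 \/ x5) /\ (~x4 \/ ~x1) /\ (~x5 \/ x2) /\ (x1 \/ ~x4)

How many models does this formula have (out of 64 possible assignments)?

17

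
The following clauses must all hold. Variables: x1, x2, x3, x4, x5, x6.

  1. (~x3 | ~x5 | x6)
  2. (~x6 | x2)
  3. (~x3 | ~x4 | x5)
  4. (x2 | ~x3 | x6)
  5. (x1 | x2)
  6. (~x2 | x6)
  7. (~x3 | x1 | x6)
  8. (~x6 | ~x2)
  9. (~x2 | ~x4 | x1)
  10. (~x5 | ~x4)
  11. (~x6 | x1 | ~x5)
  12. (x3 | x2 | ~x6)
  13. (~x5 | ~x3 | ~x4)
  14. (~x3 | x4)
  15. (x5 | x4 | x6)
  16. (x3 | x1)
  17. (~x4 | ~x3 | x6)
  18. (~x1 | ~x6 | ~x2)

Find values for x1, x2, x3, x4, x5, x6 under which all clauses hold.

Try x1 = True.
Set x2 = False and propagate.
  then x6 is forced to False.
  then x3 is forced to False.
Set x4 = True and propagate.
  then x5 is forced to False.
Check each clause:
  1. (~x3 | x6 | ~x5) — ~x5 is true.
  2. (x2 | ~x6) — ~x6 is true.
  3. (~x4 | x5 | ~x3) — ~x3 is true.
  4. (x2 | x6 | ~x3) — ~x3 is true.
  5. (x2 | x1) — x1 is true.
  6. (x6 | ~x2) — ~x2 is true.
  7. (x6 | ~x3 | x1) — x1 is true.
  8. (~x2 | ~x6) — ~x6 is true.
  9. (~x2 | x1 | ~x4) — x1 is true.
  10. (~x4 | ~x5) — ~x5 is true.
  11. (~x5 | x1 | ~x6) — x1 is true.
  12. (x2 | ~x6 | x3) — ~x6 is true.
  13. (~x5 | ~x4 | ~x3) — ~x5 is true.
  14. (~x3 | x4) — x4 is true.
  15. (x5 | x6 | x4) — x4 is true.
  16. (x1 | x3) — x1 is true.
  17. (~x3 | x6 | ~x4) — ~x3 is true.
  18. (~x1 | ~x2 | ~x6) — ~x6 is true.

x1=True, x2=False, x3=False, x4=True, x5=False, x6=False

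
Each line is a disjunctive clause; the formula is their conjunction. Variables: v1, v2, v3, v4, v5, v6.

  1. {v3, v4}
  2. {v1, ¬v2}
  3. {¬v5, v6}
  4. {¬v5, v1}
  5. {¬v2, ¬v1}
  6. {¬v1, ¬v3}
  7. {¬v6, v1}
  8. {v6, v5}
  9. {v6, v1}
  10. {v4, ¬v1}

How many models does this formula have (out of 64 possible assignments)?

2

The models are:
  v1=1 v2=0 v3=0 v4=1 v5=0 v6=1
  v1=1 v2=0 v3=0 v4=1 v5=1 v6=1
Count: 2.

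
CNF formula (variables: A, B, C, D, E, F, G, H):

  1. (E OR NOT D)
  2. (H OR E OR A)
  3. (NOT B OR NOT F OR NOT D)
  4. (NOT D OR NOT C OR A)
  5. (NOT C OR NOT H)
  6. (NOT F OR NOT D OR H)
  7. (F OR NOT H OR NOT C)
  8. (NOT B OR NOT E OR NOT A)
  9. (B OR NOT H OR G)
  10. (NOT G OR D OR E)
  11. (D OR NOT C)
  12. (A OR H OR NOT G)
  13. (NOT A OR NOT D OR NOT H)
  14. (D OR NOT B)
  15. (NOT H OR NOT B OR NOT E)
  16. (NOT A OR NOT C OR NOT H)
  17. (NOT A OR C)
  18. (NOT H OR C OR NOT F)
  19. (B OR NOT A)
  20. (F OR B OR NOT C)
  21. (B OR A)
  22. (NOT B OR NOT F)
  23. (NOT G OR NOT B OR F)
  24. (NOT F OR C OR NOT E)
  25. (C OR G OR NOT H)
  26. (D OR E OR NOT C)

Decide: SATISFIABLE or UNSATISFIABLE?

Branch on A: take A = False.
  then B is forced to True.
  then D is forced to True.
  then E is forced to True.
  then F is forced to False.
  then C is forced to False.
  then H is forced to False.
  then G is forced to False.
Every clause has at least one true literal under this assignment.
So A=False, B=True, C=False, D=True, E=True, F=False, G=False, H=False is a satisfying assignment.

SATISFIABLE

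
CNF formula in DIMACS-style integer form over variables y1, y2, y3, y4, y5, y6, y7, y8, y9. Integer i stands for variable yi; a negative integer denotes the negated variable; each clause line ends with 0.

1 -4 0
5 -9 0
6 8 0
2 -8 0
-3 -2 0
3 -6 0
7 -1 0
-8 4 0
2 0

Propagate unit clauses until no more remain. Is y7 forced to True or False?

True

Unit clause (y2) sets y2 = True.
In (~y3 \/ ~y2), ~y2 is now false; ~y3 must hold, so y3 = False.
(~y6 \/ y3) with y3 = False leaves only ~y6, so y6 = False.
In (y8 \/ y6), y6 is now false; y8 must hold, so y8 = True.
(y4 \/ ~y8) with y8 = True leaves only y4, so y4 = True.
From (~y4 \/ y1) and y4 = True: y1 = True.
(y7 \/ ~y1) with y1 = True leaves only y7, so y7 = True.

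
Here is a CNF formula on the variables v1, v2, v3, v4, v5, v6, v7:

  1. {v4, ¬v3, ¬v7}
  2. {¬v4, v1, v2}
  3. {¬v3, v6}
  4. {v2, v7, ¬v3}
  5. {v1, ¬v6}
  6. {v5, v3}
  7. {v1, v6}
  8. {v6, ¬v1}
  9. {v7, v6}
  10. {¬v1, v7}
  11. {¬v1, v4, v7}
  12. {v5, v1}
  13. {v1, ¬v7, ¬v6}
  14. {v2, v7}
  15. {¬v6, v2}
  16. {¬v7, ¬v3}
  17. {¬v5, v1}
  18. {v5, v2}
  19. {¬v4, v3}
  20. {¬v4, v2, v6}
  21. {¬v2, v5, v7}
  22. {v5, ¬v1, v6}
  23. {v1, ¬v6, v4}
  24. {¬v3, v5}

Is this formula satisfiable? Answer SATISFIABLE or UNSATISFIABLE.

SATISFIABLE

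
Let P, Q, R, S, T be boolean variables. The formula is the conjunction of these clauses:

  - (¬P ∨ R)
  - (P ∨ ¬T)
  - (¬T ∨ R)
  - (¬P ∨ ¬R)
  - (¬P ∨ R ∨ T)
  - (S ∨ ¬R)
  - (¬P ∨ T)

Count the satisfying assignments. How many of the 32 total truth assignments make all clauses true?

The models are:
  P=F Q=F R=F S=F T=F
  P=F Q=F R=F S=T T=F
  P=F Q=F R=T S=T T=F
  P=F Q=T R=F S=F T=F
  P=F Q=T R=F S=T T=F
  P=F Q=T R=T S=T T=F
Count: 6.

6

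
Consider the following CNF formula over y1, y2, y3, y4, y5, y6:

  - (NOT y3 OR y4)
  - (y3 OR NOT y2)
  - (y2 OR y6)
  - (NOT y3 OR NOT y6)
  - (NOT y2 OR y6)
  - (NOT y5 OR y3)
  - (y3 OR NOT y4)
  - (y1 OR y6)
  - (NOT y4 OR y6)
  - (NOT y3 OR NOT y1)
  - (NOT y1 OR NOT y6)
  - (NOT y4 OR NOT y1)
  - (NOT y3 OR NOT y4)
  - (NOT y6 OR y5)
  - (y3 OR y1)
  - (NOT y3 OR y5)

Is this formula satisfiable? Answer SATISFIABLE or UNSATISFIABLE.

y3 = True:
  propagation gives y4=True; an empty clause results — contradiction.
y3 = False:
  propagation gives y2=False, y6=True, y5=False; an empty clause results — contradiction.
Every branch closes, so no satisfying assignment exists.

UNSATISFIABLE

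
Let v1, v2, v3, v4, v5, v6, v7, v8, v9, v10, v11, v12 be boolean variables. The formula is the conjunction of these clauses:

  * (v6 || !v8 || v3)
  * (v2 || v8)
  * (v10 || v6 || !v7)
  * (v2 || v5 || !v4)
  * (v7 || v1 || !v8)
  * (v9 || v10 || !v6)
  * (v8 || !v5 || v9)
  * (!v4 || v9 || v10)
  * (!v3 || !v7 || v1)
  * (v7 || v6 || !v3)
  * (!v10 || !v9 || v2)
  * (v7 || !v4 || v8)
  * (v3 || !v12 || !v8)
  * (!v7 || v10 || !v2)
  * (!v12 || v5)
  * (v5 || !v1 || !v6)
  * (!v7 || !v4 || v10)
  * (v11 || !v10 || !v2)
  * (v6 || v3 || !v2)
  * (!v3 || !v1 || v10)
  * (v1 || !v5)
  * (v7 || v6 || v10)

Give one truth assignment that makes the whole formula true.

v1 = T, v2 = T, v3 = T, v4 = F, v5 = T, v6 = T, v7 = F, v8 = T, v9 = F, v10 = T, v11 = T, v12 = F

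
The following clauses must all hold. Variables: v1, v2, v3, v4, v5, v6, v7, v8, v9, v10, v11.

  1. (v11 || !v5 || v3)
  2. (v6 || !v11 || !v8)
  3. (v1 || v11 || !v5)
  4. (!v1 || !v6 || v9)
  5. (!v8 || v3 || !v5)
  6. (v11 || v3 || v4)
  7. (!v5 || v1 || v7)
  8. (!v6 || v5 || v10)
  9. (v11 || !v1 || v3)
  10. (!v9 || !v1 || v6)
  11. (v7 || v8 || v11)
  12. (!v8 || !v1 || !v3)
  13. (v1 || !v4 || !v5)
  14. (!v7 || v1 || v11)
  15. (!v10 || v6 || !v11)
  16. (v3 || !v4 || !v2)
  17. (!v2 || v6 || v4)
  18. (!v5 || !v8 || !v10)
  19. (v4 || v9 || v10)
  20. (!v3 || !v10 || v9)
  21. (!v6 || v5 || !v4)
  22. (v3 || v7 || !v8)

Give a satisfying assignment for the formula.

Try v1 = False.
Set v2 = True and propagate.
Try v3 = True.
The remaining clauses are satisfied by v4 = False, v5 = False, v6 = True, v7 = False, v8 = True, v9 = True, v10 = True, v11 = True.

v1 = False, v2 = True, v3 = True, v4 = False, v5 = False, v6 = True, v7 = False, v8 = True, v9 = True, v10 = True, v11 = True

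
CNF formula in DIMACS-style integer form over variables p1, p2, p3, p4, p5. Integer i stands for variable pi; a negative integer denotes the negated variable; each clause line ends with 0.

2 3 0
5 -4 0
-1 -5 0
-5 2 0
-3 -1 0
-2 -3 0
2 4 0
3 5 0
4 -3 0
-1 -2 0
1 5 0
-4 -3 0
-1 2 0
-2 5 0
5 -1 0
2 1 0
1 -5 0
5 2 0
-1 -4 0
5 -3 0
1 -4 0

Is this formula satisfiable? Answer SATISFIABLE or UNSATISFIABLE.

p1 = True:
  propagation gives p5=False; an empty clause results — contradiction.
p1 = False:
  propagation gives p5=True; an empty clause results — contradiction.
Every branch closes, so no satisfying assignment exists.

UNSATISFIABLE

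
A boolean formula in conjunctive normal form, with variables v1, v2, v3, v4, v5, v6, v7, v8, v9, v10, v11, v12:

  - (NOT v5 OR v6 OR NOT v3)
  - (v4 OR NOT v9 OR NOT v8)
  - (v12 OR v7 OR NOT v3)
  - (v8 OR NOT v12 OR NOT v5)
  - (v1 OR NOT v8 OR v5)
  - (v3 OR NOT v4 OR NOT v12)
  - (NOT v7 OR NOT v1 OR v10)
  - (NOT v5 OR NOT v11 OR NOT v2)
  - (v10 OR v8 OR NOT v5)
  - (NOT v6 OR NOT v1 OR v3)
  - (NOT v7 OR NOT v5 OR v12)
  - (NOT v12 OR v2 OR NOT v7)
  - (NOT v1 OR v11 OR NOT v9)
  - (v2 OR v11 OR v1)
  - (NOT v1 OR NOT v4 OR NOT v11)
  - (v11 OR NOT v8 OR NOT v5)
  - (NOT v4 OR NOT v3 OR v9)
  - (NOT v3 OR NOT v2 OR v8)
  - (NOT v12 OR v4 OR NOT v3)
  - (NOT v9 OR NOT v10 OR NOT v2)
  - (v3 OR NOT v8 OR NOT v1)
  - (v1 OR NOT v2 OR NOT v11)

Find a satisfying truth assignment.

v1=F  v2=F  v3=F  v4=T  v5=T  v6=T  v7=F  v8=T  v9=T  v10=T  v11=T  v12=F

Check each clause:
  1. (v6 OR NOT v3 OR NOT v5) — NOT v3 is true.
  2. (NOT v9 OR NOT v8 OR v4) — v4 is true.
  3. (NOT v3 OR v12 OR v7) — NOT v3 is true.
  4. (NOT v12 OR NOT v5 OR v8) — v8 is true.
  5. (v1 OR v5 OR NOT v8) — v5 is true.
  6. (v3 OR NOT v4 OR NOT v12) — NOT v12 is true.
  7. (NOT v1 OR NOT v7 OR v10) — NOT v7 is true.
  8. (NOT v5 OR NOT v11 OR NOT v2) — NOT v2 is true.
  9. (NOT v5 OR v10 OR v8) — v8 is true.
  10. (v3 OR NOT v1 OR NOT v6) — NOT v1 is true.
  11. (v12 OR NOT v5 OR NOT v7) — NOT v7 is true.
  12. (v2 OR NOT v7 OR NOT v12) — NOT v7 is true.
  13. (NOT v1 OR v11 OR NOT v9) — v11 is true.
  14. (v1 OR v11 OR v2) — v11 is true.
  15. (NOT v1 OR NOT v4 OR NOT v11) — NOT v1 is true.
  16. (NOT v5 OR NOT v8 OR v11) — v11 is true.
  17. (NOT v3 OR v9 OR NOT v4) — v9 is true.
  18. (v8 OR NOT v3 OR NOT v2) — v8 is true.
  19. (NOT v3 OR v4 OR NOT v12) — NOT v3 is true.
  20. (NOT v2 OR NOT v10 OR NOT v9) — NOT v2 is true.
  21. (NOT v8 OR NOT v1 OR v3) — NOT v1 is true.
  22. (NOT v2 OR NOT v11 OR v1) — NOT v2 is true.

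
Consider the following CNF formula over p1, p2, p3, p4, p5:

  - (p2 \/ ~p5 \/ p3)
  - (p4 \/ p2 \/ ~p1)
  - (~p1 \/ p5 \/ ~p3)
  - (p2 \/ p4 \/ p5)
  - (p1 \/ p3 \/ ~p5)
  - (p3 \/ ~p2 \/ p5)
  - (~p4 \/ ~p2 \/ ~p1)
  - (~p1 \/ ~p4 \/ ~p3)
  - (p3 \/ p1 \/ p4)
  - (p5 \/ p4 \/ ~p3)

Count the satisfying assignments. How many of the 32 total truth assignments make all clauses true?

10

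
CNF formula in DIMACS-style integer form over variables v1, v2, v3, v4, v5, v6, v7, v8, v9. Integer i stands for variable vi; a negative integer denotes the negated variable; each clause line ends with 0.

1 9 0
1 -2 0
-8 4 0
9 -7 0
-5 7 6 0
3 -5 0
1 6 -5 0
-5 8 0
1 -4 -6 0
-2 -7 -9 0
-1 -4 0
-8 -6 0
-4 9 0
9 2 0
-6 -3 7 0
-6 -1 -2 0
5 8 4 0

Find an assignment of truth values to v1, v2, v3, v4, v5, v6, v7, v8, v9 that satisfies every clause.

v1 = F, v2 = F, v3 = T, v4 = T, v5 = F, v6 = F, v7 = F, v8 = F, v9 = T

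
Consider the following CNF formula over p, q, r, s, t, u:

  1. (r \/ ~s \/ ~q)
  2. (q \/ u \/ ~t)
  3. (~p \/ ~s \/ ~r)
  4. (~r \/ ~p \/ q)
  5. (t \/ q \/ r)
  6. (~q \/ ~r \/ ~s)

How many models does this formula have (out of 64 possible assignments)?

26

Case analysis on q and r:
  q=T, r=T: forces s=F; p, t, u free → 2^3 = 8.
  q=T, r=F: forces s=F; p, t, u free → 2^3 = 8.
  q=F, r=T: s free; 3 ways for (p,t,u) × 2^1 = 6.
  q=F, r=F: remaining (p,s,t,u) ∈ {(F,F,T,T); (F,T,T,T); (T,F,T,T); (T,T,T,T)} — 4.
Total: 8 + 8 + 6 + 4 = 26.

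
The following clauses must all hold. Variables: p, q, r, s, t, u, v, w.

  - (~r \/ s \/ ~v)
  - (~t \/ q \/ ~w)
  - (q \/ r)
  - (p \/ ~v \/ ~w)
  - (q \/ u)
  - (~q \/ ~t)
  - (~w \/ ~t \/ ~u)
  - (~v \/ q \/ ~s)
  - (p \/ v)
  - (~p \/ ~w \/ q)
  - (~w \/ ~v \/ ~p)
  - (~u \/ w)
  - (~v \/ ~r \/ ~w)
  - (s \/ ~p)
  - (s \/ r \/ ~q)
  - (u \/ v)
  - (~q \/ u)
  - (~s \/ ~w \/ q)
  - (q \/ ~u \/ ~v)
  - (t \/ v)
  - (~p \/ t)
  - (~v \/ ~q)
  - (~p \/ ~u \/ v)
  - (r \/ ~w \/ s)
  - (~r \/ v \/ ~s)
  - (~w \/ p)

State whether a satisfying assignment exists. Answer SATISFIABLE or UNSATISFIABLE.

UNSATISFIABLE

v = True:
  propagation gives q=False, r=True, s=True; an empty clause results — contradiction.
v = False:
  propagation gives p=True, s=True, u=True; an empty clause results — contradiction.
Every branch closes, so no satisfying assignment exists.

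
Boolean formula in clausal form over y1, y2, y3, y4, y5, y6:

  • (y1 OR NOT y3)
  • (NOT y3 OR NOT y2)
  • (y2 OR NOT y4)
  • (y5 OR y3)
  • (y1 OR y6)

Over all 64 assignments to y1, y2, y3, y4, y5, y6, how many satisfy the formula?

13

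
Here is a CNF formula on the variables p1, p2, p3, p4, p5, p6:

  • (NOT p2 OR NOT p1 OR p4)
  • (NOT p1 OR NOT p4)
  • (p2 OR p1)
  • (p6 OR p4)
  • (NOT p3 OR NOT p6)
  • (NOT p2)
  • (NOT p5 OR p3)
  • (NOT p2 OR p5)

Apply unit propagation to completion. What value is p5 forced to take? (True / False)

False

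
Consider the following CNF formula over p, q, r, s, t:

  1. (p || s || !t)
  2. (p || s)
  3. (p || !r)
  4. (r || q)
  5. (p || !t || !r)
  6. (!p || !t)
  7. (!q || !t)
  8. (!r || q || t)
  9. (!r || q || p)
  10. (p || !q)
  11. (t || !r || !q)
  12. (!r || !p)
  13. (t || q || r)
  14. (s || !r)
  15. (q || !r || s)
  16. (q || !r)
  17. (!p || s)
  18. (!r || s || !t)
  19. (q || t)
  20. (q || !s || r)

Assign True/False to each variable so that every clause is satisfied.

Branch on p: take p = True.
  then t is forced to False.
  then r is forced to False.
  then q is forced to True.
  then s is forced to True.
Check each clause:
  1. (p || !t || s) — p is true.
  2. (p || s) — p is true.
  3. (p || !r) — p is true.
  4. (r || q) — q is true.
  5. (!r || p || !t) — p is true.
  6. (!t || !p) — !t is true.
  7. (!q || !t) — !t is true.
  8. (!r || q || t) — q is true.
  9. (q || p || !r) — p is true.
  10. (p || !q) — p is true.
  11. (!r || !q || t) — !r is true.
  12. (!p || !r) — !r is true.
  13. (r || t || q) — q is true.
  14. (s || !r) — s is true.
  15. (!r || q || s) — q is true.
  16. (!r || q) — q is true.
  17. (s || !p) — s is true.
  18. (s || !r || !t) — !t is true.
  19. (t || q) — q is true.
  20. (q || !s || r) — q is true.

p=True, q=True, r=False, s=True, t=False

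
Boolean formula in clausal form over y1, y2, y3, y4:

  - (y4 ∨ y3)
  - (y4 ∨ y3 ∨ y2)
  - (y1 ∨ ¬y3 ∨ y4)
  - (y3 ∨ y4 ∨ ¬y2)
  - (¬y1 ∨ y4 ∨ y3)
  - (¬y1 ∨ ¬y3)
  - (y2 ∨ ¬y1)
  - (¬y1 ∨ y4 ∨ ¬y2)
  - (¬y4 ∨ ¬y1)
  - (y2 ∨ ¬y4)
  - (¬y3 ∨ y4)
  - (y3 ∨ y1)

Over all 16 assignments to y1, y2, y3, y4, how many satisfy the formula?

1

Satisfying assignments:
  y1=0 y2=1 y3=1 y4=1
That's 1 in total.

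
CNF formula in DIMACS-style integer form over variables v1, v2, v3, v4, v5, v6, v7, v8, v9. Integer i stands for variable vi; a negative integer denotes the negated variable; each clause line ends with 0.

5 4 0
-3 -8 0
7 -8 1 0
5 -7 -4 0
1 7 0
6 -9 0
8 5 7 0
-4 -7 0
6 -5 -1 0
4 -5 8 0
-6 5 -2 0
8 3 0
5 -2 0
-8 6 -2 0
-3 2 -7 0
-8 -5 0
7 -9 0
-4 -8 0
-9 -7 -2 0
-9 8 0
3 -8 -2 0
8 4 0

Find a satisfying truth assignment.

v1 = 1, v2 = 0, v3 = 1, v4 = 1, v5 = 1, v6 = 1, v7 = 0, v8 = 0, v9 = 0

Pure literal: v9 appears only negated; assign v9 = False.
Try v1 = True.
The remaining clauses are satisfied by v2 = False, v3 = True, v4 = True, v5 = True, v6 = True, v7 = False, v8 = False.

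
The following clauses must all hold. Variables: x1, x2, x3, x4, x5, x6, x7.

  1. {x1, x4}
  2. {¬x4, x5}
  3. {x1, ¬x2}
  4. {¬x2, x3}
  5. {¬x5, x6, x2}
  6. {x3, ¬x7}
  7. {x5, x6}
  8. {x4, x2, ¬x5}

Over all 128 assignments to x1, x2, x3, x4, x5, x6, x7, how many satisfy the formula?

Case analysis on x2 and x5:
  x2=T, x5=T: forces x1=T; x3=T; x4, x6, x7 free → 2^3 = 8.
  x2=T, x5=F: remaining (x1,x3,x4,x6,x7) ∈ {(T,T,F,T,F); (T,T,F,T,T)} — 2.
  x2=F, x5=T: x1 free; 3 ways for (x3,x4,x6,x7) × 2^1 = 6.
  x2=F, x5=F: remaining (x1,x3,x4,x6,x7) ∈ {(T,F,F,T,F); (T,T,F,T,F); (T,T,F,T,T)} — 3.
Total: 8 + 2 + 6 + 3 = 19.

19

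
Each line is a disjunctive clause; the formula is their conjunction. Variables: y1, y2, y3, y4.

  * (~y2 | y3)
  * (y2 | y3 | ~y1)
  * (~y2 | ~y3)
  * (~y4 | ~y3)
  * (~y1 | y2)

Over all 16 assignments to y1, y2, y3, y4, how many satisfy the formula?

Satisfying assignments:
  y1=F y2=F y3=F y4=F
  y1=F y2=F y3=F y4=T
  y1=F y2=F y3=T y4=F
That's 3 in total.

3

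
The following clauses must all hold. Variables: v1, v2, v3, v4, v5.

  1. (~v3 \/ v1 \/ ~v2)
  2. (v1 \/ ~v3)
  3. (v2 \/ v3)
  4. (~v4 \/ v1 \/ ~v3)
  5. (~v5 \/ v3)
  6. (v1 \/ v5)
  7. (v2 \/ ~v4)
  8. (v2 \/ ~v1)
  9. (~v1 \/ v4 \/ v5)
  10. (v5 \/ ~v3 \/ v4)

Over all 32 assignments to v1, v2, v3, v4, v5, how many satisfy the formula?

4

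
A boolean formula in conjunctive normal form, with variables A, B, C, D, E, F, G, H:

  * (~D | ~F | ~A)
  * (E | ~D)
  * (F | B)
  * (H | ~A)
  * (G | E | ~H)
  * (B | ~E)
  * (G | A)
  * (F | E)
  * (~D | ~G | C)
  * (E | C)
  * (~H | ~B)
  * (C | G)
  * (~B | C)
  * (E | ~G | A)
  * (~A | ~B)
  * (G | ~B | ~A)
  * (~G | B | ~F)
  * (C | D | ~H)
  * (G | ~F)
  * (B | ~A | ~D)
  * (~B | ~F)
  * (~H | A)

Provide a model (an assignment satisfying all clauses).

Pure literal: C appears only positively; assign C = True.
Try A = False.
  then G is forced to True.
  then E is forced to True.
  then B is forced to True.
  then H is forced to False.
  then F is forced to False.
D is now unconstrained; take D = True.

A=F, B=T, C=T, D=T, E=T, F=F, G=T, H=F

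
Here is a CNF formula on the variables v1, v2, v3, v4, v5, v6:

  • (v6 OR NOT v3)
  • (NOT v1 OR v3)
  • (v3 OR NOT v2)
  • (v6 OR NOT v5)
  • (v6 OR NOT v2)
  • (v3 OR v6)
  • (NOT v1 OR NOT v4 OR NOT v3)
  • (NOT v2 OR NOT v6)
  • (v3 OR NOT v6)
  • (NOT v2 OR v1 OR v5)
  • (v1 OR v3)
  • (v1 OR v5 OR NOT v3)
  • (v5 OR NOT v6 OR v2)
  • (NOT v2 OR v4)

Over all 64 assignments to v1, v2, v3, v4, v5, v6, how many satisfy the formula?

3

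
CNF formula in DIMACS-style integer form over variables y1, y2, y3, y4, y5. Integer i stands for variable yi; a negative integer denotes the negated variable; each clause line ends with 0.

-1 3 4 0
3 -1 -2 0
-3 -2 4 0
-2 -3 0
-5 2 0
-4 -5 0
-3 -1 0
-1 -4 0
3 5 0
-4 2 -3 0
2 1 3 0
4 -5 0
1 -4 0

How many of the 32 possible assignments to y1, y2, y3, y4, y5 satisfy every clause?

Satisfying assignments:
  y1=0 y2=0 y3=1 y4=0 y5=0
Count: 1.

1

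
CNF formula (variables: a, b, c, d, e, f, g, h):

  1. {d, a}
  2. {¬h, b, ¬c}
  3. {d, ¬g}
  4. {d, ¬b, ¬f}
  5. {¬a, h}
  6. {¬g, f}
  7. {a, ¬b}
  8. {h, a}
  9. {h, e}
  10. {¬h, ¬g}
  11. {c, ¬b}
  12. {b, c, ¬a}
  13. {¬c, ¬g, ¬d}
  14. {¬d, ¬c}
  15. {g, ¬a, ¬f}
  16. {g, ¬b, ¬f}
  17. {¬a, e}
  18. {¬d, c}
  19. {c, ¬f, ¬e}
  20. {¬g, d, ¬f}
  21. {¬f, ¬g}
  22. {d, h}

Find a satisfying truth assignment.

a = T, b = T, c = T, d = F, e = T, f = F, g = F, h = T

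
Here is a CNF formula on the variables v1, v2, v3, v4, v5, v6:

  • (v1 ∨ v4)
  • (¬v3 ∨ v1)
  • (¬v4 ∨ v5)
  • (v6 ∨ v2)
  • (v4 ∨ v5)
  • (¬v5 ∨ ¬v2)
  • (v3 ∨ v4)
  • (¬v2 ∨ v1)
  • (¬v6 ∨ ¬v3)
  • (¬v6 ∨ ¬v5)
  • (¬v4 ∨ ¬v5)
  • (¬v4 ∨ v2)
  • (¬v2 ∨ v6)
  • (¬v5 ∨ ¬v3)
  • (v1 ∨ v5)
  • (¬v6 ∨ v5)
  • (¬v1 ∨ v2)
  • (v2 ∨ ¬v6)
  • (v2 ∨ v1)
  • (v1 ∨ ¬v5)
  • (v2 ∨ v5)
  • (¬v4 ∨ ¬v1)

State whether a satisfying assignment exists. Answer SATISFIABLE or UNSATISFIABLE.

v5 = True:
  propagation gives v2=False, v6=True; an empty clause results — contradiction.
v5 = False:
  propagation gives v4=False; an empty clause results — contradiction.
Every branch closes, so no satisfying assignment exists.

UNSATISFIABLE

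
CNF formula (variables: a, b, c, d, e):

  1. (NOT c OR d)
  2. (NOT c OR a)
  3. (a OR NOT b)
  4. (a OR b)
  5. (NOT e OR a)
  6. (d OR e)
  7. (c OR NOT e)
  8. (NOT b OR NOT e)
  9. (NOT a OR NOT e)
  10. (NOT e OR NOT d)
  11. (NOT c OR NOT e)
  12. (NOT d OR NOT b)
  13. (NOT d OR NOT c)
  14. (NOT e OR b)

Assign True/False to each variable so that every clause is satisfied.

a=True, b=False, c=False, d=True, e=False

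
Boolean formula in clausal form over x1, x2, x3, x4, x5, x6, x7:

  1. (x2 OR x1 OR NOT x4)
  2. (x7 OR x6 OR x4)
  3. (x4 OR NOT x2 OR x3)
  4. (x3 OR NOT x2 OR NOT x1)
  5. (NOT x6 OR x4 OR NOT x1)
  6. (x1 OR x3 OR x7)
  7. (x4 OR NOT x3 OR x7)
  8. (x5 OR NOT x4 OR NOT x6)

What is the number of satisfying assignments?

Split on x4, then x1.
  x4=T, x1=T: x7 free; 9 ways for (x2,x3,x5,x6) × 2^1 = 18.
  x4=T, x1=F: 9 of the 32 assignments to (x2,x3,x5,x6,x7) work.
  x4=F, x1=T: x5 free; 3 ways for (x2,x3,x6,x7) × 2^1 = 6.
  x4=F, x1=F: x5, x6 free; 3 ways for (x2,x3,x7) × 2^2 = 12.
Total: 18 + 9 + 6 + 12 = 45.

45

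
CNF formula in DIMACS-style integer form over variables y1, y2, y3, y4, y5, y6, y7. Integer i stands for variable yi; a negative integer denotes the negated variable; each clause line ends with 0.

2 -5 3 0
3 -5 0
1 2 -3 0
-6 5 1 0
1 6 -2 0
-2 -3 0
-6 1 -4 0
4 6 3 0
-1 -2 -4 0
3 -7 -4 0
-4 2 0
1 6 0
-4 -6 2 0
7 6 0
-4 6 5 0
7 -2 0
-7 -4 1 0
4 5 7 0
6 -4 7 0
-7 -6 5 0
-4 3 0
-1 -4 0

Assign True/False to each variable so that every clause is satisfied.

Set y1 = True and propagate.
  then y4 is forced to False.
Branch on y2: take y2 = False.
Try y3 = True.
The remaining clauses are satisfied by y5 = True, y6 = True, y7 = False.
Every clause has at least one true literal under this assignment.

y1 = 1, y2 = 0, y3 = 1, y4 = 0, y5 = 1, y6 = 1, y7 = 0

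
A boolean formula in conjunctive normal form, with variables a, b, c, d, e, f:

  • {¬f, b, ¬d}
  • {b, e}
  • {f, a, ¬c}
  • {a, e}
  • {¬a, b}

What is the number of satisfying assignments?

26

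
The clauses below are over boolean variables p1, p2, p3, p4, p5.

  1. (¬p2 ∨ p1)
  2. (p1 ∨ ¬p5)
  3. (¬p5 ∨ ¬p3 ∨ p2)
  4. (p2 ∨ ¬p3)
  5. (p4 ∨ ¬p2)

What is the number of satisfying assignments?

10

Split on p2, then p1.
  p2=1, p1=1: remaining (p3,p4,p5) ∈ {(0,1,0); (0,1,1); (1,1,0); (1,1,1)} — 4.
  p2=1, p1=0: a clause becomes empty — 0.
  p2=0, p1=1: remaining (p3,p4,p5) ∈ {(0,0,0); (0,0,1); (0,1,0); (0,1,1)} — 4.
  p2=0, p1=0: remaining (p3,p4,p5) ∈ {(0,0,0); (0,1,0)} — 2.
Total: 4 + 0 + 4 + 2 = 10.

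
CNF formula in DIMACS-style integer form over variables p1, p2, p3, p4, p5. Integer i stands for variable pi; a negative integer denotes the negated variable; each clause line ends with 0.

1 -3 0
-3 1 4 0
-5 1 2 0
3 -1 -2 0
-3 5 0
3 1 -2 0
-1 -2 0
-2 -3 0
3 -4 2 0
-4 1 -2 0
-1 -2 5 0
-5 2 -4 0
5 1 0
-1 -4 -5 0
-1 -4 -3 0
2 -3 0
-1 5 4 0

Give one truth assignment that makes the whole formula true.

p1=T  p2=F  p3=F  p4=F  p5=T

Set p1 = True and propagate.
  then p2 is forced to False.
  then p3 is forced to False.
  then p4 is forced to False.
  then p5 is forced to True.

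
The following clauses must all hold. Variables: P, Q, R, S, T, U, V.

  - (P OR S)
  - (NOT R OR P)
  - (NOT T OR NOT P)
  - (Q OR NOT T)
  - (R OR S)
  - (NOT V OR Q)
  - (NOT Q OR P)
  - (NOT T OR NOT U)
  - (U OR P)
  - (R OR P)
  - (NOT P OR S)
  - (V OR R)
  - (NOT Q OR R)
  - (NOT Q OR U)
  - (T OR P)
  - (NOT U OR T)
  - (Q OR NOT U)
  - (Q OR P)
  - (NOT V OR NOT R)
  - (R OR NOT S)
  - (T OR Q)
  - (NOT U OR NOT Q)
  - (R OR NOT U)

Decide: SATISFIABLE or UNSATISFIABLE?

UNSATISFIABLE

P = True:
  propagation gives T=False, S=True, U=False, Q=False; an empty clause results — contradiction.
P = False:
  propagation gives S=True, R=False; an empty clause results — contradiction.
Every branch closes, so no satisfying assignment exists.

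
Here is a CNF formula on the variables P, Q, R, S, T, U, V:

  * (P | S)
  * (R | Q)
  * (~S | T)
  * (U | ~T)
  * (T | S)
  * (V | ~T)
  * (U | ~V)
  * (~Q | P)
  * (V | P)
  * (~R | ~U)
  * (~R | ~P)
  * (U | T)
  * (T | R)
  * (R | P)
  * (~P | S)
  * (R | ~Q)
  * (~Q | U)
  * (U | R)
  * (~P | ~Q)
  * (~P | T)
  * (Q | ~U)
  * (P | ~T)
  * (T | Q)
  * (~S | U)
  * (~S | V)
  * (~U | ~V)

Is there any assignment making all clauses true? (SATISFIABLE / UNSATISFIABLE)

UNSATISFIABLE

P = True:
  propagation gives R=False, Q=True; an empty clause results — contradiction.
P = False:
  propagation gives S=True, T=True; an empty clause results — contradiction.
Every branch closes, so no satisfying assignment exists.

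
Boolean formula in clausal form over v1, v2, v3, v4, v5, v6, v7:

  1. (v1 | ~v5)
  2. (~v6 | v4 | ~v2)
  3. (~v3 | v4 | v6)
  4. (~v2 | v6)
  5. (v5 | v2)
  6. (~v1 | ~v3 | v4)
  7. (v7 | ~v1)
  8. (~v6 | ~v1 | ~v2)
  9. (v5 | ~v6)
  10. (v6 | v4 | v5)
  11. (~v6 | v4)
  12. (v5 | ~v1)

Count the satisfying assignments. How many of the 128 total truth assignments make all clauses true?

5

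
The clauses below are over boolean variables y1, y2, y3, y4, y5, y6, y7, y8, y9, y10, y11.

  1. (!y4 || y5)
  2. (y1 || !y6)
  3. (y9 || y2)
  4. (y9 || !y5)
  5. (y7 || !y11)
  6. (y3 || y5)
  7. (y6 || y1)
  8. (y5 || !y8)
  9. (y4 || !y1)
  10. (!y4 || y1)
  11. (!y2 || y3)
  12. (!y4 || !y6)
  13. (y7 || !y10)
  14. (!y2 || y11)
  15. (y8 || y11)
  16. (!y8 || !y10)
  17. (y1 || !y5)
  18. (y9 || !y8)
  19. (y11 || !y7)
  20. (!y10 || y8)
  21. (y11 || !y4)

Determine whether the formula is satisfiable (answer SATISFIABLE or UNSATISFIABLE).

y3 occurs only positively in the remaining clauses — set y3 = True.
y9 occurs only positively in the remaining clauses — set y9 = True.
Try y1 = True.
  then y4 is forced to True.
  then y5 is forced to True.
  then y6 is forced to False.
  then y11 is forced to True.
  then y7 is forced to True.
Try y8 = True.
  then y10 is forced to False.
y2 is now unconstrained; take y2 = True.
Every clause has at least one true literal under this assignment.
So y1=True, y2=True, y3=True, y4=True, y5=True, y6=False, y7=True, y8=True, y9=True, y10=False, y11=True is a satisfying assignment.

SATISFIABLE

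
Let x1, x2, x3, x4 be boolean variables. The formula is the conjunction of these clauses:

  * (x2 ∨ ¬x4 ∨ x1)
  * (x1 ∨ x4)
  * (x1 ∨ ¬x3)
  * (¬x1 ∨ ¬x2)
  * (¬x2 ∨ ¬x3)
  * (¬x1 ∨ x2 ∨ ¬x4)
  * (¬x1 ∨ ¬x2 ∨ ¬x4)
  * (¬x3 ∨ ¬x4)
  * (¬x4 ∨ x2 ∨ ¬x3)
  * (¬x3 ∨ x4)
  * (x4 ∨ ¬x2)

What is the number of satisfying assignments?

2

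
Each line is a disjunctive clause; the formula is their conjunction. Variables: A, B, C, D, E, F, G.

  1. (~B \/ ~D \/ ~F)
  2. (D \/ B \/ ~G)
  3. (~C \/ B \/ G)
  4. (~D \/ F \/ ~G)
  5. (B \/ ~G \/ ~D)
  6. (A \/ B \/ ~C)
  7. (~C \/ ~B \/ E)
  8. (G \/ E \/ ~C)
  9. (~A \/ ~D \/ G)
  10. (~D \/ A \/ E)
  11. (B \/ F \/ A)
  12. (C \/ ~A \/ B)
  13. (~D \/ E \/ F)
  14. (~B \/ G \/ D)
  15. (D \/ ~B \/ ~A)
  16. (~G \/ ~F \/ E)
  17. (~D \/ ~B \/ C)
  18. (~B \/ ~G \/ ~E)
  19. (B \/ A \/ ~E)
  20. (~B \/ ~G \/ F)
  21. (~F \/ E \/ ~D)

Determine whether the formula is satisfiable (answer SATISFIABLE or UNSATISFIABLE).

SATISFIABLE

Branch on A: take A = False.
For the remaining variables, B = True, C = True, D = True, E = True, F = False, G = False works.
Every clause has at least one true literal under this assignment.
So A=False, B=True, C=True, D=True, E=True, F=False, G=False is a satisfying assignment.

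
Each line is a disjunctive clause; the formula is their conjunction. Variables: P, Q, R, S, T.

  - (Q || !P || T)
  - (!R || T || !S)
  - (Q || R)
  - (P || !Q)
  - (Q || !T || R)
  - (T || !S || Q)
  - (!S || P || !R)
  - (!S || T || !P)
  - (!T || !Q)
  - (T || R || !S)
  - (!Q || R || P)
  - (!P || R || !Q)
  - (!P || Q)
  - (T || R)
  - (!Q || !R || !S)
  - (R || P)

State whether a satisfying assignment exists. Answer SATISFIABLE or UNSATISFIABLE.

Pure literal: S appears only negated; assign S = False.
Branch on P: take P = False.
  then Q is forced to False.
  then R is forced to True.
T is now unconstrained; take T = False.
So P=False, Q=False, R=True, S=False, T=False is a satisfying assignment.

SATISFIABLE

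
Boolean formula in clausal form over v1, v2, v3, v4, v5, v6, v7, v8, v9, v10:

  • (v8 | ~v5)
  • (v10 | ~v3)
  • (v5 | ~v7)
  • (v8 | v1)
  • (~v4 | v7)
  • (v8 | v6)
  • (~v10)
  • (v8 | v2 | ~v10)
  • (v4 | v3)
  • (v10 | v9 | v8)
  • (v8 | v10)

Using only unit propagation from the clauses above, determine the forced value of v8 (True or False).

True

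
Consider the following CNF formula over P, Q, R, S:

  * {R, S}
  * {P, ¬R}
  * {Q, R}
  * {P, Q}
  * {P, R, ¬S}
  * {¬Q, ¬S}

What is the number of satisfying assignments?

3

Satisfying assignments:
  P=1 Q=0 R=1 S=0
  P=1 Q=0 R=1 S=1
  P=1 Q=1 R=1 S=0
Count: 3.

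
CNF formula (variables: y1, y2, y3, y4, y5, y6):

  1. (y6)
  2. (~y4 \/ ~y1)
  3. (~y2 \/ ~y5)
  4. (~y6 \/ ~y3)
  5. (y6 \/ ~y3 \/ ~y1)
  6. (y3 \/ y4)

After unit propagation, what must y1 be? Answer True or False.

False

(y6) stands alone — y6 = True.
In (~y3 \/ ~y6), ~y6 is now false; ~y3 must hold, so y3 = False.
(y4 \/ y3): since y3 = False, the clause reduces to (y4). y4 = True.
In (~y1 \/ ~y4), ~y4 is now false; ~y1 must hold, so y1 = False.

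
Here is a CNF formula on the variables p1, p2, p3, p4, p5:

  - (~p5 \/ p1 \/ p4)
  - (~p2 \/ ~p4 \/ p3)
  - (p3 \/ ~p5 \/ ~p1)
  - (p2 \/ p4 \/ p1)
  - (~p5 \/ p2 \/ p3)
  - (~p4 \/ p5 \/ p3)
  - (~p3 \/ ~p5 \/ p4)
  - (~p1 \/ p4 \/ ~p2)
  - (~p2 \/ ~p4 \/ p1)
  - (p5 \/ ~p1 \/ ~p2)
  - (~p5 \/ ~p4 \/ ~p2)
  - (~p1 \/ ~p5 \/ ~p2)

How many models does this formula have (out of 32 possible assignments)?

8

Satisfying assignments:
  p1=F p2=F p3=T p4=T p5=F
  p1=F p2=F p3=T p4=T p5=T
  p1=F p2=T p3=F p4=F p5=F
  p1=F p2=T p3=T p4=F p5=F
  p1=T p2=F p3=F p4=F p5=F
  p1=T p2=F p3=T p4=F p5=F
  p1=T p2=F p3=T p4=T p5=F
  p1=T p2=F p3=T p4=T p5=T
Count: 8.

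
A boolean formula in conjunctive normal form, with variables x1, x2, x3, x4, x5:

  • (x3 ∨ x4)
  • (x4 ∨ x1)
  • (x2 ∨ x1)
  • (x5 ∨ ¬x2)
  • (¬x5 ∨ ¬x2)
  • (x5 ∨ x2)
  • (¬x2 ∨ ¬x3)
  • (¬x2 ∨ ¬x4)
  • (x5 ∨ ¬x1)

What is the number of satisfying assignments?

3

The models are:
  x1=T x2=F x3=F x4=T x5=T
  x1=T x2=F x3=T x4=F x5=T
  x1=T x2=F x3=T x4=T x5=T
Count: 3.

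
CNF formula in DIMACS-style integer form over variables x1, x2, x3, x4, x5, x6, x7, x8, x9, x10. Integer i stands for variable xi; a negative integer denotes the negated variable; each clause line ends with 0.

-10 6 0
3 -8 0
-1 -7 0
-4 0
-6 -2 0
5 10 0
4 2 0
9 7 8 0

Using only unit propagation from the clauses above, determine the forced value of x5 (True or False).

(¬x4) is a unit clause: x4 = False.
(x4 ∨ x2): since x4 = False, the clause reduces to (x2). x2 = True.
(¬x6 ∨ ¬x2): since x2 = True, the clause reduces to (¬x6). x6 = False.
In (x6 ∨ ¬x10), x6 is now false; ¬x10 must hold, so x10 = False.
(x5 ∨ x10) with x10 = False leaves only x5, so x5 = True.

True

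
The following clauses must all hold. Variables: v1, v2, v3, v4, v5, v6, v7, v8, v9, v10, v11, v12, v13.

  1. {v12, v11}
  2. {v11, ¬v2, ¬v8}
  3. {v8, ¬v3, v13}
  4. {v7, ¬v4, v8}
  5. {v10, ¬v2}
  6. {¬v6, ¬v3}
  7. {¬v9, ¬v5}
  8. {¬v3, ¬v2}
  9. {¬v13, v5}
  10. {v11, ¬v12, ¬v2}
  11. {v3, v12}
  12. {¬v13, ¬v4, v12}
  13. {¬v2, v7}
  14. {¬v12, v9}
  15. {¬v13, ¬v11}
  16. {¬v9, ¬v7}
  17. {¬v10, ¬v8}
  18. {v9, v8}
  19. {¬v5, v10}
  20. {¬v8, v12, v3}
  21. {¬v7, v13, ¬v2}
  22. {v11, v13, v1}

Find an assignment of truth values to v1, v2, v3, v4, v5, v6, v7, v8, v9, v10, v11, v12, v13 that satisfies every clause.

v1 = False, v2 = False, v3 = True, v4 = False, v5 = False, v6 = False, v7 = False, v8 = True, v9 = True, v10 = False, v11 = True, v12 = True, v13 = False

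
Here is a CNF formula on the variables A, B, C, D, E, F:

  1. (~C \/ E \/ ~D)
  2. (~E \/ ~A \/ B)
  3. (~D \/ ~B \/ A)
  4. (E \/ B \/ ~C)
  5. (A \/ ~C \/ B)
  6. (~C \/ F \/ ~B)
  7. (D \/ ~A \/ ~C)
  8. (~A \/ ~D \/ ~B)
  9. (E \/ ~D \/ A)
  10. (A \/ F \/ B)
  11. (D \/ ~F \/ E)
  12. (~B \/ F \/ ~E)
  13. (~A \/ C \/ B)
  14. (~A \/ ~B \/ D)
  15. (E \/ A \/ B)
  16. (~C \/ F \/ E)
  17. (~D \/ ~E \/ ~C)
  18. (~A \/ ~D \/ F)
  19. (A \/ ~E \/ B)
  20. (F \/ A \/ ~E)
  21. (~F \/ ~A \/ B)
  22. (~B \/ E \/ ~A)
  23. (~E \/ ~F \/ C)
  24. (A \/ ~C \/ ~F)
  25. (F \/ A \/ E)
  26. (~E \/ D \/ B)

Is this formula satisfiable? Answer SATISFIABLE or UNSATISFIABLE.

A = True:
  B = True:
    propagation gives D=False; an empty clause results — contradiction.
  B = False:
    propagation gives E=False, C=False; an empty clause results — contradiction.
A = False:
  E = True:
    propagation gives B=True, D=False, F=True, C=True; an empty clause results — contradiction.
  E = False:
    propagation gives D=False, F=False; an empty clause results — contradiction.
Every branch closes, so no satisfying assignment exists.

UNSATISFIABLE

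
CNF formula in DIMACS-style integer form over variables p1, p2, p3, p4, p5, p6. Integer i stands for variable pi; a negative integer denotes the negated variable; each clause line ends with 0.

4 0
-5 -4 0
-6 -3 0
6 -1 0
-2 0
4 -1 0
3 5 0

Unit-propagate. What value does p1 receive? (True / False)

Unit clause (p4) sets p4 = True.
In (~p4 | ~p5), ~p4 is now false; ~p5 must hold, so p5 = False.
Unit clause (~p2) sets p2 = False.
In (p5 | p3), p5 is now false; p3 must hold, so p3 = True.
(~p3 | ~p6): since p3 = True, the clause reduces to (~p6). p6 = False.
(p6 | ~p1): since p6 = False, the clause reduces to (~p1). p1 = False.

False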